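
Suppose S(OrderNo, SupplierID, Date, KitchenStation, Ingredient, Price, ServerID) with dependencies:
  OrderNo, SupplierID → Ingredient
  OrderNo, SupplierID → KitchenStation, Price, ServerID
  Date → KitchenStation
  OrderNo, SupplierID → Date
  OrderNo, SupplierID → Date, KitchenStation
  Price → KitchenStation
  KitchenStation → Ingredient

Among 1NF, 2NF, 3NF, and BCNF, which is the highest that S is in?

Candidate key: {OrderNo, SupplierID}. Prime attributes: {OrderNo, SupplierID}.
For Date → KitchenStation we have {Date}⁺ = {Date, Ingredient, KitchenStation}; {Date} is not a superkey, so BCNF fails.
Because {KitchenStation} is non-prime and the left side of Date → KitchenStation is not a superkey, the relation is not in 3NF.
No proper subset of a key has a non-prime attribute in its closure, so there is no partial dependency; 2NF holds.

2NF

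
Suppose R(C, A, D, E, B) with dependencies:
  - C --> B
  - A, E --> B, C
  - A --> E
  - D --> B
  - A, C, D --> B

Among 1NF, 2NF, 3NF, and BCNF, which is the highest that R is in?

Candidate key: {A, D}. Prime attributes: {A, D}.
C --> B: {C}⁺ = {B, C}, which is not all of the attributes, so the left side is not a superkey — BCNF is violated.
C --> B has non-prime {B} on the right and a non-superkey on the left, so 3NF fails.
Since {A} ⊂ {A, D} and {A}⁺ ⊇ {B, C, E} with {B, C, E} non-prime, there is a partial dependency; 2NF fails.

1NF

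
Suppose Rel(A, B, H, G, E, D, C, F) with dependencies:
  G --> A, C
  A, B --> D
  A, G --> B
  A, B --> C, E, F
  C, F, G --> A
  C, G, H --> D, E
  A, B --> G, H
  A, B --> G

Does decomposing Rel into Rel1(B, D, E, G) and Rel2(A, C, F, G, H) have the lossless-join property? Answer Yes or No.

Rel1 ∩ Rel2 = {G}; its closure under F is {A, B, C, D, E, F, G, H}.
This includes all of Rel1, so the common attributes are a superkey of Rel1 — the join is lossless.

Yes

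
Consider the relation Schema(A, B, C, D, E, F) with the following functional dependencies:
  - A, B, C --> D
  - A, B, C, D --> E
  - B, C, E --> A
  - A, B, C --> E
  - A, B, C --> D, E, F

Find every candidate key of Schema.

{A, B, C}, {B, C, E}

Attributes never on any right-hand side: {B, C} — every candidate key must contain all of them.
{A, B, C}⁺ = {A, B, C, D, E, F}, which is every attribute, so {A, B, C} is a candidate key.
{B, C, E}⁺ = {A, B, C, D, E, F}, which is every attribute, so {B, C, E} is a candidate key.
These are minimal and exhaustive — every other superkey contains one of them.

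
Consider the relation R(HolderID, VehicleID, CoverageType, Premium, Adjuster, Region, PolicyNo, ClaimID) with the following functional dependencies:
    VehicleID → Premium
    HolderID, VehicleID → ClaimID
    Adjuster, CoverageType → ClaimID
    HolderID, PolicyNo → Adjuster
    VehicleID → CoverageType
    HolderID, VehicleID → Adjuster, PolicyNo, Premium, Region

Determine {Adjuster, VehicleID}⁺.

{Adjuster, ClaimID, CoverageType, Premium, VehicleID}

Start with {Adjuster, VehicleID}.
VehicleID → Premium applies; add {Premium} → now {Adjuster, Premium, VehicleID}.
VehicleID → CoverageType applies; add {CoverageType} → now {Adjuster, CoverageType, Premium, VehicleID}.
Adjuster, CoverageType → ClaimID applies; add {ClaimID} → now {Adjuster, ClaimID, CoverageType, Premium, VehicleID}.
No further FD applies.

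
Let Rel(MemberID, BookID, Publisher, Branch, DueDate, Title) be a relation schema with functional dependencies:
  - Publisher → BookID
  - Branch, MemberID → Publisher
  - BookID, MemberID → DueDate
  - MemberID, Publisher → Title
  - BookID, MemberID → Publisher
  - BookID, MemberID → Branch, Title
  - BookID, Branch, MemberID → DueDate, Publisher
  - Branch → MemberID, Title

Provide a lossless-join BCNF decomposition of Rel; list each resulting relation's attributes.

{BookID, Publisher}; {Branch, DueDate, MemberID, Publisher, Title}

Candidate keys of the original relation: {BookID, MemberID}, {Branch}, {MemberID, Publisher}.
In {BookID, Branch, DueDate, MemberID, Publisher, Title}, {Publisher} is not a superkey ({Publisher}⁺ restricted to this set is {BookID, Publisher}), so split on Publisher → BookID into {BookID, Publisher} and {Branch, DueDate, MemberID, Publisher, Title}.
{BookID, Publisher} has no BCNF violation.
{Branch, DueDate, MemberID, Publisher, Title} has no BCNF violation.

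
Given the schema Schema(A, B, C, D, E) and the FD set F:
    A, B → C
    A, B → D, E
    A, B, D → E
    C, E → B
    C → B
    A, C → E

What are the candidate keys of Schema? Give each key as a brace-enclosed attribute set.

{A, B}, {A, C}

No FD produces {A}, so it must be in every candidate key.
{A, B}⁺ = {A, B, C, D, E} — all of the relation — so {A, B} is a candidate key.
{A, C}⁺ = {A, B, C, D, E} — all of the relation — so {A, C} is a candidate key.
Any other superkey properly contains one of these, so there are no further candidate keys.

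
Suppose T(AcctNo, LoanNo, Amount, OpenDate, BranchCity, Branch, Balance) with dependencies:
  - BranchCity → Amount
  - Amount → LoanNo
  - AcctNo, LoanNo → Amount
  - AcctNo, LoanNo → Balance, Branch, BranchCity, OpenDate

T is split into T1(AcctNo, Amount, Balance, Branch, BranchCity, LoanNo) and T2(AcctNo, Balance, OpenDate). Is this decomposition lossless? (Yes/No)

No

T1 ∩ T2 = {AcctNo, Balance}; its closure under F is {AcctNo, Balance}.
T1 ⊄ {AcctNo, Balance} and T2 ⊄ {AcctNo, Balance}, so the split is lossy.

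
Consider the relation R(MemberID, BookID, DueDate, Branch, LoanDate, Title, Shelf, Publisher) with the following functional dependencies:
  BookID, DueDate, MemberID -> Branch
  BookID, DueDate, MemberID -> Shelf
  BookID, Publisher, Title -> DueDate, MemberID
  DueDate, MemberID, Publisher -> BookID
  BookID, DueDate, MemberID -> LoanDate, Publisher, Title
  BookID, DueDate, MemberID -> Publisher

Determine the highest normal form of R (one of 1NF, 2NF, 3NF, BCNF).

BCNF

Candidate keys: {BookID, DueDate, MemberID}, {BookID, Publisher, Title}, {DueDate, MemberID, Publisher}. Prime attributes: {BookID, DueDate, MemberID, Publisher, Title}.
The left-hand side of every FD is a superkey, so BCNF is satisfied.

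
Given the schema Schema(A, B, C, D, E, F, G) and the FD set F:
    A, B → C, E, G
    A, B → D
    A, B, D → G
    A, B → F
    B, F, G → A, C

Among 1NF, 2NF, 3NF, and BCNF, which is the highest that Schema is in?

BCNF

Candidate keys: {A, B}, {B, F, G}. Prime attributes: {A, B, F, G}.
Each dependency's left side is a superkey — BCNF holds.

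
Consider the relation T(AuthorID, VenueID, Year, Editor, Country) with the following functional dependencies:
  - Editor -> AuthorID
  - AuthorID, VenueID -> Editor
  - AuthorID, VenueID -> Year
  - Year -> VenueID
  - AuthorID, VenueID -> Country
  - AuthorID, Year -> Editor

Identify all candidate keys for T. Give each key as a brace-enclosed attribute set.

{AuthorID, VenueID}, {AuthorID, Year}, {Editor, VenueID}, {Editor, Year}

{AuthorID, VenueID} is a candidate key since {AuthorID, VenueID}⁺ = {AuthorID, Country, Editor, VenueID, Year} covers every attribute.
{AuthorID, Year} is a candidate key since {AuthorID, Year}⁺ = {AuthorID, Country, Editor, VenueID, Year} covers every attribute.
{Editor, VenueID} is a candidate key since {Editor, VenueID}⁺ = {AuthorID, Country, Editor, VenueID, Year} covers every attribute.
{Editor, Year} is a candidate key since {Editor, Year}⁺ = {AuthorID, Country, Editor, VenueID, Year} covers every attribute.
Any other superkey properly contains one of these, so there are no further candidate keys.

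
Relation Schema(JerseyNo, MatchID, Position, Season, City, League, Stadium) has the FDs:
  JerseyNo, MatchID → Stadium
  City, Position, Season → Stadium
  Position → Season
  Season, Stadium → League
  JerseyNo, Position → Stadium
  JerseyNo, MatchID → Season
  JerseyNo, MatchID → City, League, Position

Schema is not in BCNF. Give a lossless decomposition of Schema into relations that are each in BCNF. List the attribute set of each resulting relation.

Candidate key of the original relation: {JerseyNo, MatchID}.
{City, JerseyNo, League, MatchID, Position, Season, Stadium}: {City, Position, Season} determines {City, League, Position, Season, Stadium} here but is not a superkey — split on City, Position, Season → League, Stadium, giving {City, League, Position, Season, Stadium} and {City, JerseyNo, MatchID, Position, Season}.
{City, League, Position, Season, Stadium}: {Position} determines {Position, Season} here but is not a superkey — split on Position → Season, giving {Position, Season} and {City, League, Position, Stadium}.
{Position, Season} is in BCNF.
{City, League, Position, Stadium}: {Position, Stadium} determines {League, Position, Stadium} here but is not a superkey — split on Position, Stadium → League, giving {League, Position, Stadium} and {City, Position, Stadium}.
{League, Position, Stadium} is in BCNF.
{City, Position, Stadium} is in BCNF.
{City, JerseyNo, MatchID, Position, Season}: {Position} determines {Position, Season} here but is not a superkey — split on Position → Season, giving {Position, Season} and {City, JerseyNo, MatchID, Position}.
{Position, Season} is in BCNF.
{City, JerseyNo, MatchID, Position} is in BCNF.

{City, JerseyNo, MatchID, Position}; {City, Position, Stadium}; {League, Position, Stadium}; {Position, Season}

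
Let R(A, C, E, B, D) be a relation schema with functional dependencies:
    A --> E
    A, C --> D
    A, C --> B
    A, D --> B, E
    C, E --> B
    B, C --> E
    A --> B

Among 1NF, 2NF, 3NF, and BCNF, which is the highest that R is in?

Candidate key: {A, C}. Prime attributes: {A, C}.
A --> E breaks BCNF: {A}⁺ = {A, B, E}, so {A} is not a superkey.
A --> E determines the non-prime attribute {E} from a non-superkey — 3NF is violated.
{A} is a proper subset of the key {A, C}, and {A}⁺ contains the non-prime attributes {B, E} — a partial dependency, so 2NF is violated.

1NF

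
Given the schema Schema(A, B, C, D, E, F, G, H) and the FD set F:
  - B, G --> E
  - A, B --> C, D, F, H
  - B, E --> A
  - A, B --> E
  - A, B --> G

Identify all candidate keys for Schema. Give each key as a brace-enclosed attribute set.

{B} never appears on the right of any FD, so every key must include it.
Closure of {A, B} is {A, B, C, D, E, F, G, H}, the whole schema; {A, B} is a candidate key.
Closure of {B, E} is {A, B, C, D, E, F, G, H}, the whole schema; {B, E} is a candidate key.
Closure of {B, G} is {A, B, C, D, E, F, G, H}, the whole schema; {B, G} is a candidate key.
Any other superkey properly contains one of these, so there are no further candidate keys.

{A, B}, {B, E}, {B, G}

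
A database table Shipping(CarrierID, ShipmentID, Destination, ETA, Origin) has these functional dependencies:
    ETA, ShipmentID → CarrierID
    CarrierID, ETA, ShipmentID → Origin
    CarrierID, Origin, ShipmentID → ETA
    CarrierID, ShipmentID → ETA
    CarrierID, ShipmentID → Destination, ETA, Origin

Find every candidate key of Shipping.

No FD produces {ShipmentID}, so it must be in every candidate key.
{CarrierID, ShipmentID} is a candidate key since {CarrierID, ShipmentID}⁺ = {CarrierID, Destination, ETA, Origin, ShipmentID} covers every attribute.
{ETA, ShipmentID} is a candidate key since {ETA, ShipmentID}⁺ = {CarrierID, Destination, ETA, Origin, ShipmentID} covers every attribute.
Any other superkey properly contains one of these, so there are no further candidate keys.

{CarrierID, ShipmentID}, {ETA, ShipmentID}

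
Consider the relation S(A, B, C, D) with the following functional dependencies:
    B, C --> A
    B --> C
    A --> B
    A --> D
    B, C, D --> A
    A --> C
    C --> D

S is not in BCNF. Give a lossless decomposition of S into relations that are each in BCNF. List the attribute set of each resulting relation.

Candidate keys of the original relation: {A}, {B}.
{A, B, C, D}: {C} determines {C, D} here but is not a superkey — split on C --> D, giving {C, D} and {A, B, C}.
{C, D} has no BCNF violation.
{A, B, C} has no BCNF violation.

{A, B, C}; {C, D}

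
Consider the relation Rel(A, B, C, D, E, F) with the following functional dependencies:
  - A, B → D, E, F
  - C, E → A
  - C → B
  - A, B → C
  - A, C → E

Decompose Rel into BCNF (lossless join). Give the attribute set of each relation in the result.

Candidate keys of the original relation: {A, B}, {A, C}, {C, E}.
{A, B, C, D, E, F}: {C} determines {B, C} here but is not a superkey — split on C → B, giving {B, C} and {A, C, D, E, F}.
{B, C}: every determinant is a superkey — BCNF.
{A, C, D, E, F}: every determinant is a superkey — BCNF.

{A, C, D, E, F}; {B, C}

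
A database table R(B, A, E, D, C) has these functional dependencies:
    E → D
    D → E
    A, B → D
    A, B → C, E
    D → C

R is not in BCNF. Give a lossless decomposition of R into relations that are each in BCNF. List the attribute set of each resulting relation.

Candidate key of the original relation: {A, B}.
In {A, B, C, D, E}, {E} is not a superkey ({E}⁺ restricted to this set is {C, D, E}), so split on E → C, D into {C, D, E} and {A, B, E}.
{C, D, E}: every determinant is a superkey — BCNF.
{A, B, E}: every determinant is a superkey — BCNF.

{A, B, E}; {C, D, E}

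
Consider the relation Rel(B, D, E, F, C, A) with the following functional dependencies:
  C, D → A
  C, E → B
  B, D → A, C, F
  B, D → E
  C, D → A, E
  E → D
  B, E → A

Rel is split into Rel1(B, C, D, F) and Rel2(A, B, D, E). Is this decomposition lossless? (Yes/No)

Yes

Common attributes: {B, D}; their closure is {A, B, C, D, E, F}.
Rel1 is contained in that closure, so Rel1 ∩ Rel2 → Rel1 holds and the join is lossless.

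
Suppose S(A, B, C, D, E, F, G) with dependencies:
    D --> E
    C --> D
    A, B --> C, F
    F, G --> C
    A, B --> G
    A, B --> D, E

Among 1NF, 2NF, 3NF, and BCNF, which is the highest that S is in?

2NF

Candidate key: {A, B}. Prime attributes: {A, B}.
For D --> E we have {D}⁺ = {D, E}; {D} is not a superkey, so BCNF fails.
D --> E determines the non-prime attribute {E} from a non-superkey — 3NF is violated.
No non-prime attribute depends on a proper subset of any candidate key, so 2NF holds.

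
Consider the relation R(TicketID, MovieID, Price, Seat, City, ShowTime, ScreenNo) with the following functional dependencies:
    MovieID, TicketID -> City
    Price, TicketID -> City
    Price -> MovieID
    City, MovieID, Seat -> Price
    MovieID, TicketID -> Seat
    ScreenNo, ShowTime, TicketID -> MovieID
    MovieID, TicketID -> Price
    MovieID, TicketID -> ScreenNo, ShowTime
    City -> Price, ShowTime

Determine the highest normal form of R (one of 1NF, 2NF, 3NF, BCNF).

Candidate keys: {City, TicketID}, {MovieID, TicketID}, {Price, TicketID}, {ScreenNo, ShowTime, TicketID}. Prime attributes: {City, MovieID, Price, ScreenNo, ShowTime, TicketID}.
For Price -> MovieID we have {Price}⁺ = {MovieID, Price}; {Price} is not a superkey, so BCNF fails.
Its right-hand attributes {MovieID} are all prime, as are those of every other non-superkey FD — the relation is in 3NF.

3NF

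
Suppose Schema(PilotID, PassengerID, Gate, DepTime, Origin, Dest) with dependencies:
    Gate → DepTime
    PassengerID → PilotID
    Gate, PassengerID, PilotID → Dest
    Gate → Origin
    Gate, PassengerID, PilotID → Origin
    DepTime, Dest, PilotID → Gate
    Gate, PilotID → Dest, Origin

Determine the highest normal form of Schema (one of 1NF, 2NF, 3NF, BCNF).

Candidate keys: {DepTime, Dest, PassengerID}, {Gate, PassengerID}. Prime attributes: {DepTime, Dest, Gate, PassengerID}.
Gate → DepTime breaks BCNF: {Gate}⁺ = {DepTime, Gate, Origin}, so {Gate} is not a superkey.
Because {PilotID} is non-prime and the left side of PassengerID → PilotID is not a superkey, the relation is not in 3NF.
{Gate} is a proper subset of the key {Gate, PassengerID}, and {Gate}⁺ contains the non-prime attribute {Origin} — a partial dependency, so 2NF is violated.

1NF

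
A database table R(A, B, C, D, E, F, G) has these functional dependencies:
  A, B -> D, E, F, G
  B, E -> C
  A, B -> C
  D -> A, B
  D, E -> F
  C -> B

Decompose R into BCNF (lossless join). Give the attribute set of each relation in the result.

{A, B, D, E, F, G}; {B, C}; {C, E}

Candidate keys of the original relation: {A, B}, {A, C}, {D}.
{A, B, C, D, E, F, G}: {B, E} determines {B, C, E} here but is not a superkey — split on B, E -> C, giving {B, C, E} and {A, B, D, E, F, G}.
{B, C, E}: {C} determines {B, C} here but is not a superkey — split on C -> B, giving {B, C} and {C, E}.
{B, C} has no BCNF violation.
{C, E} has no BCNF violation.
{A, B, D, E, F, G} has no BCNF violation.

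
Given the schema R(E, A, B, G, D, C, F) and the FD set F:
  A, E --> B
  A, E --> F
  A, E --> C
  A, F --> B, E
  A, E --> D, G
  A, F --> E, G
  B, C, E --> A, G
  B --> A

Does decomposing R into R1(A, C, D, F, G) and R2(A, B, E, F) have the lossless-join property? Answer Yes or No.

Yes

Common attributes: {A, F}; their closure is {A, B, C, D, E, F, G}.
Since R1 ⊆ {A, B, C, D, E, F, G}, the intersection is a superkey of R1; the decomposition is lossless.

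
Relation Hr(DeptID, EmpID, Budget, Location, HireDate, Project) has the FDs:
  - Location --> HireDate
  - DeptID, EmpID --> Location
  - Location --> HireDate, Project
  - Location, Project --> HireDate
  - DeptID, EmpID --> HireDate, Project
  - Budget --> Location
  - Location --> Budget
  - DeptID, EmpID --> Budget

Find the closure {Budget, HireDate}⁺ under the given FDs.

Start with {Budget, HireDate}.
Budget --> Location applies; add {Location} → now {Budget, HireDate, Location}.
Location --> HireDate, Project applies; add {Project} → now {Budget, HireDate, Location, Project}.
No further FD applies.

{Budget, HireDate, Location, Project}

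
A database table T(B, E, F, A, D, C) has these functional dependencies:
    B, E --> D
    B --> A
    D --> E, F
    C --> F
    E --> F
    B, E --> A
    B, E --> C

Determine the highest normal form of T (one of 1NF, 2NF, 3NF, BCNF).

1NF

Candidate keys: {B, D}, {B, E}. Prime attributes: {B, D, E}.
B --> A: {B}⁺ = {A, B}, which is not all of the attributes, so the left side is not a superkey — BCNF is violated.
B --> A determines the non-prime attribute {A} from a non-superkey — 3NF is violated.
The proper key subset {B} of {B, D} determines non-prime {A}, so the relation is not even in 2NF.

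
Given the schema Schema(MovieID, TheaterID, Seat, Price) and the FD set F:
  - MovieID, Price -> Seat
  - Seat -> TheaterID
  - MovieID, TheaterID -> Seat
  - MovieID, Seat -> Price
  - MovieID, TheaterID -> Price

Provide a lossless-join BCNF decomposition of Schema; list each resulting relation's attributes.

{MovieID, Price, Seat}; {Seat, TheaterID}

Candidate keys of the original relation: {MovieID, Price}, {MovieID, Seat}, {MovieID, TheaterID}.
In {MovieID, Price, Seat, TheaterID}, {Seat} is not a superkey ({Seat}⁺ restricted to this set is {Seat, TheaterID}), so split on Seat -> TheaterID into {Seat, TheaterID} and {MovieID, Price, Seat}.
{Seat, TheaterID}: every determinant is a superkey — BCNF.
{MovieID, Price, Seat}: every determinant is a superkey — BCNF.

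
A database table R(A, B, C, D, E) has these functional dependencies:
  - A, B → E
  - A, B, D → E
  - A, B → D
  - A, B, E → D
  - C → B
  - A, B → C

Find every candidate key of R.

No FD produces {A}, so it must be in every candidate key.
{A, B}⁺ = {A, B, C, D, E}, which is every attribute, so {A, B} is a candidate key.
{A, C}⁺ = {A, B, C, D, E}, which is every attribute, so {A, C} is a candidate key.
No proper subset of any of these is a key, and no other minimal superkey exists.

{A, B}, {A, C}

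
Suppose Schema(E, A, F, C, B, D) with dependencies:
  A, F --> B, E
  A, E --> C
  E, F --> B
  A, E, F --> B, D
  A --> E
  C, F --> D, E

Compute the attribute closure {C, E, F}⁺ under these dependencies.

Start with {C, E, F}.
E, F --> B applies; add {B} → now {B, C, E, F}.
C, F --> D, E applies; add {D} → now {B, C, D, E, F}.
No further FD applies.

{B, C, D, E, F}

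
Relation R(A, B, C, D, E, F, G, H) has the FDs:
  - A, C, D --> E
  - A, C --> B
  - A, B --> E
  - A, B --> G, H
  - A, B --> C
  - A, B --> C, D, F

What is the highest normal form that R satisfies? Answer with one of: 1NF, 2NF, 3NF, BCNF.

BCNF

Candidate keys: {A, B}, {A, C}. Prime attributes: {A, B, C}.
Every FD has a superkey on the left, so the relation is in BCNF.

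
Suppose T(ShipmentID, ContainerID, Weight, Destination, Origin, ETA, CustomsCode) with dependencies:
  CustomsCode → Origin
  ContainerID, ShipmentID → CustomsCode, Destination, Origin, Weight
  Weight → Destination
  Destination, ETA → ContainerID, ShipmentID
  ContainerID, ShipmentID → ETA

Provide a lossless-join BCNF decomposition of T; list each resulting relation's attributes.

{ContainerID, CustomsCode, ETA, ShipmentID, Weight}; {CustomsCode, Origin}; {Destination, Weight}

Candidate keys of the original relation: {ContainerID, ShipmentID}, {Destination, ETA}, {ETA, Weight}.
Within {ContainerID, CustomsCode, Destination, ETA, Origin, ShipmentID, Weight}: {CustomsCode}⁺ ∩ {ContainerID, CustomsCode, Destination, ETA, Origin, ShipmentID, Weight} = {CustomsCode, Origin}, not the whole set, so CustomsCode → Origin violates BCNF; decompose into {CustomsCode, Origin} and {ContainerID, CustomsCode, Destination, ETA, ShipmentID, Weight}.
{CustomsCode, Origin}: every determinant is a superkey — BCNF.
Within {ContainerID, CustomsCode, Destination, ETA, ShipmentID, Weight}: {Weight}⁺ ∩ {ContainerID, CustomsCode, Destination, ETA, ShipmentID, Weight} = {Destination, Weight}, not the whole set, so Weight → Destination violates BCNF; decompose into {Destination, Weight} and {ContainerID, CustomsCode, ETA, ShipmentID, Weight}.
{Destination, Weight}: every determinant is a superkey — BCNF.
{ContainerID, CustomsCode, ETA, ShipmentID, Weight}: every determinant is a superkey — BCNF.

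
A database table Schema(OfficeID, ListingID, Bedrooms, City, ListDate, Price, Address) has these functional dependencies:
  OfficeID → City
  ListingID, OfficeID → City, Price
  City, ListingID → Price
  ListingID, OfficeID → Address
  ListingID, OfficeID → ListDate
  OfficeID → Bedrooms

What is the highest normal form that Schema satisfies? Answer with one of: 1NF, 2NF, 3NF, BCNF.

1NF

Candidate key: {ListingID, OfficeID}. Prime attributes: {ListingID, OfficeID}.
For OfficeID → City we have {OfficeID}⁺ = {Bedrooms, City, OfficeID}; {OfficeID} is not a superkey, so BCNF fails.
OfficeID → City determines the non-prime attribute {City} from a non-superkey — 3NF is violated.
{OfficeID} is a proper subset of the key {ListingID, OfficeID}, and {OfficeID}⁺ contains the non-prime attributes {Bedrooms, City} — a partial dependency, so 2NF is violated.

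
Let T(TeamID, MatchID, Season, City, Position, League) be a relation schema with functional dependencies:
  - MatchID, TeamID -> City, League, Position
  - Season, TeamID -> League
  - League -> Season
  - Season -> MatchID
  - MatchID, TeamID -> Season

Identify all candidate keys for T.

{TeamID} never appears on the right of any FD, so every key must include it.
{League, TeamID}⁺ = {City, League, MatchID, Position, Season, TeamID}, which is every attribute, so {League, TeamID} is a candidate key.
{MatchID, TeamID}⁺ = {City, League, MatchID, Position, Season, TeamID}, which is every attribute, so {MatchID, TeamID} is a candidate key.
{Season, TeamID}⁺ = {City, League, MatchID, Position, Season, TeamID}, which is every attribute, so {Season, TeamID} is a candidate key.
No proper subset of any of these is a key, and no other minimal superkey exists.

{League, TeamID}, {MatchID, TeamID}, {Season, TeamID}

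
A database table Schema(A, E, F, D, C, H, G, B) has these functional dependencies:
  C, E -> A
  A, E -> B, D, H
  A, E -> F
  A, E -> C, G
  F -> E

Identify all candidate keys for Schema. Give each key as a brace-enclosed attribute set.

{A, E}, {A, F}, {C, E}, {C, F}

{A, E} is a candidate key since {A, E}⁺ = {A, B, C, D, E, F, G, H} covers every attribute.
{A, F} is a candidate key since {A, F}⁺ = {A, B, C, D, E, F, G, H} covers every attribute.
{C, E} is a candidate key since {C, E}⁺ = {A, B, C, D, E, F, G, H} covers every attribute.
{C, F} is a candidate key since {C, F}⁺ = {A, B, C, D, E, F, G, H} covers every attribute.
Any other superkey properly contains one of these, so there are no further candidate keys.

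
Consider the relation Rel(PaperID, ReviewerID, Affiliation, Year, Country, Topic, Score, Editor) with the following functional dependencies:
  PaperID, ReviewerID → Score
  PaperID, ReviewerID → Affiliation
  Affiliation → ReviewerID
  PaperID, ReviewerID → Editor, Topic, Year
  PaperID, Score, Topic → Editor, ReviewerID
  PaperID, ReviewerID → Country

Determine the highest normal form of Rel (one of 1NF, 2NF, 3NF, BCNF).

Candidate keys: {Affiliation, PaperID}, {PaperID, ReviewerID}, {PaperID, Score, Topic}. Prime attributes: {Affiliation, PaperID, ReviewerID, Score, Topic}.
Affiliation → ReviewerID: {Affiliation}⁺ = {Affiliation, ReviewerID}, which is not all of the attributes, so the left side is not a superkey — BCNF is violated.
Its right-hand attributes {ReviewerID} are all prime, as are those of every other non-superkey FD — the relation is in 3NF.

3NF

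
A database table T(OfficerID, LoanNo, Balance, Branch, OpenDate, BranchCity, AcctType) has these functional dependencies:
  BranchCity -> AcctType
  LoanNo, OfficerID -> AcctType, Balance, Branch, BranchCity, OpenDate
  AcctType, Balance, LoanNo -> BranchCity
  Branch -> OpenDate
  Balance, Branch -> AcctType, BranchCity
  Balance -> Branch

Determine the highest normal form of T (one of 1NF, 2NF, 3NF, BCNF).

Candidate key: {LoanNo, OfficerID}. Prime attributes: {LoanNo, OfficerID}.
BranchCity -> AcctType: {BranchCity}⁺ = {AcctType, BranchCity}, which is not all of the attributes, so the left side is not a superkey — BCNF is violated.
BranchCity -> AcctType has non-prime {AcctType} on the right and a non-superkey on the left, so 3NF fails.
No non-prime attribute depends on a proper subset of any candidate key, so 2NF holds.

2NF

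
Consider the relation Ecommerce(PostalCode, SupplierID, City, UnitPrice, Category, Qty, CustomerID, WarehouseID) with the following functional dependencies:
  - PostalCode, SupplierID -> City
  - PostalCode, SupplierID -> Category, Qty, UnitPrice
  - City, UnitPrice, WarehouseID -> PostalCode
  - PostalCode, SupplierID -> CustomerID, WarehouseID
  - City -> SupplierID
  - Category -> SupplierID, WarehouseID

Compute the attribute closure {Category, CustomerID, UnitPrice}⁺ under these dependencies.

{Category, CustomerID, SupplierID, UnitPrice, WarehouseID}

Start with {Category, CustomerID, UnitPrice}.
Category -> SupplierID, WarehouseID applies; add {SupplierID, WarehouseID} → now {Category, CustomerID, SupplierID, UnitPrice, WarehouseID}.
No further FD applies.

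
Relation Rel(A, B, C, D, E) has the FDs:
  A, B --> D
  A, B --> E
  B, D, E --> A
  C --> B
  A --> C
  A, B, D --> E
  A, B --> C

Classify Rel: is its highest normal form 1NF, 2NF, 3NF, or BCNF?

3NF

Candidate keys: {A}, {B, D, E}, {C, D, E}. Prime attributes: {A, B, C, D, E}.
C --> B breaks BCNF: {C}⁺ = {B, C}, so {C} is not a superkey.
Its right-hand attributes {B} are all prime, as are those of every other non-superkey FD — the relation is in 3NF.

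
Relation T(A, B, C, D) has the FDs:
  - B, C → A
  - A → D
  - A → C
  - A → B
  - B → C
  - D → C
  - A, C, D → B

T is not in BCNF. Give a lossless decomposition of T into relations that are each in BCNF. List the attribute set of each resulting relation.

{A, B, D}; {C, D}

Candidate keys of the original relation: {A}, {B}.
{A, B, C, D}: {D} determines {C, D} here but is not a superkey — split on D → C, giving {C, D} and {A, B, D}.
{C, D}: every determinant is a superkey — BCNF.
{A, B, D}: every determinant is a superkey — BCNF.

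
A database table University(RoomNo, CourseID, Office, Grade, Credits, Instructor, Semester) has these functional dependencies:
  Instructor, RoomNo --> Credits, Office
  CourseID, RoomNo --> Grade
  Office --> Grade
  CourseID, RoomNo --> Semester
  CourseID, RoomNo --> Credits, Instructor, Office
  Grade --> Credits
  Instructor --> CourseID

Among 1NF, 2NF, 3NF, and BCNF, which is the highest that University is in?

2NF

Candidate keys: {CourseID, RoomNo}, {Instructor, RoomNo}. Prime attributes: {CourseID, Instructor, RoomNo}.
Office --> Grade breaks BCNF: {Office}⁺ = {Credits, Grade, Office}, so {Office} is not a superkey.
Office --> Grade determines the non-prime attribute {Grade} from a non-superkey — 3NF is violated.
Checking every proper subset of each key, none determines a non-prime attribute — 2NF is satisfied.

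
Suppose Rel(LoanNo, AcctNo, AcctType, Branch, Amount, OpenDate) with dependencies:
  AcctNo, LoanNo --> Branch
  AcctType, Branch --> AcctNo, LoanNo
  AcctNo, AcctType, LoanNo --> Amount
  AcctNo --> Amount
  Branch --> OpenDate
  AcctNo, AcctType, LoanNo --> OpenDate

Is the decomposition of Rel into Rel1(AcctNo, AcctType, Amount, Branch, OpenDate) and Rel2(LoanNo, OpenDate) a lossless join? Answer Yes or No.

Common attributes: {OpenDate}; their closure is {OpenDate}.
Neither Rel1 nor Rel2 is contained in that closure, so the decomposition is lossy.

No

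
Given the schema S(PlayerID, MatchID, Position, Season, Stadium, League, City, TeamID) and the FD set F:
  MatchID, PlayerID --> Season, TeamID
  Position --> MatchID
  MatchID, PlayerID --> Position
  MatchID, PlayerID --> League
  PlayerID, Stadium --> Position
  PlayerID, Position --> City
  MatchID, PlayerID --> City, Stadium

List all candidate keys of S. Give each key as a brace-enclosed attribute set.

{PlayerID} never appears on the right of any FD, so every key must include it.
{MatchID, PlayerID}⁺ = {City, League, MatchID, PlayerID, Position, Season, Stadium, TeamID}, which is every attribute, so {MatchID, PlayerID} is a candidate key.
{PlayerID, Position}⁺ = {City, League, MatchID, PlayerID, Position, Season, Stadium, TeamID}, which is every attribute, so {PlayerID, Position} is a candidate key.
{PlayerID, Stadium}⁺ = {City, League, MatchID, PlayerID, Position, Season, Stadium, TeamID}, which is every attribute, so {PlayerID, Stadium} is a candidate key.
These are minimal and exhaustive — every other superkey contains one of them.

{MatchID, PlayerID}, {PlayerID, Position}, {PlayerID, Stadium}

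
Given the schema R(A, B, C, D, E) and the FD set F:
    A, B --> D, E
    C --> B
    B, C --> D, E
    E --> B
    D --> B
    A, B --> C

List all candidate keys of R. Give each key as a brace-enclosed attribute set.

{A} never appears on the right of any FD, so every key must include it.
{A, B}⁺ = {A, B, C, D, E}, which is every attribute, so {A, B} is a candidate key.
{A, C}⁺ = {A, B, C, D, E}, which is every attribute, so {A, C} is a candidate key.
{A, D}⁺ = {A, B, C, D, E}, which is every attribute, so {A, D} is a candidate key.
{A, E}⁺ = {A, B, C, D, E}, which is every attribute, so {A, E} is a candidate key.
No proper subset of any of these is a key, and no other minimal superkey exists.

{A, B}, {A, C}, {A, D}, {A, E}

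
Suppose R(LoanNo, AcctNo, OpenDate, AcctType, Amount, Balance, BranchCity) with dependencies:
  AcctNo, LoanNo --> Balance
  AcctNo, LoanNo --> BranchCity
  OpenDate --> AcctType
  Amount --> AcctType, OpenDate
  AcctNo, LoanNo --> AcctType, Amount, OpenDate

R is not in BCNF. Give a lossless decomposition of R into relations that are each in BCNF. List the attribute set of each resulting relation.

Candidate key of the original relation: {AcctNo, LoanNo}.
{AcctNo, AcctType, Amount, Balance, BranchCity, LoanNo, OpenDate}: {OpenDate} determines {AcctType, OpenDate} here but is not a superkey — split on OpenDate --> AcctType, giving {AcctType, OpenDate} and {AcctNo, Amount, Balance, BranchCity, LoanNo, OpenDate}.
{AcctType, OpenDate} has no BCNF violation.
{AcctNo, Amount, Balance, BranchCity, LoanNo, OpenDate}: {Amount} determines {Amount, OpenDate} here but is not a superkey — split on Amount --> OpenDate, giving {Amount, OpenDate} and {AcctNo, Amount, Balance, BranchCity, LoanNo}.
{Amount, OpenDate} has no BCNF violation.
{AcctNo, Amount, Balance, BranchCity, LoanNo} has no BCNF violation.

{AcctNo, Amount, Balance, BranchCity, LoanNo}; {AcctType, OpenDate}; {Amount, OpenDate}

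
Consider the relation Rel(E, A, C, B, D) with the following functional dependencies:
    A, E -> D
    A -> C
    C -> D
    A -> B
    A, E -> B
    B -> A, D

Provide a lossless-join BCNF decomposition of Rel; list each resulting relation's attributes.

Candidate keys of the original relation: {A, E}, {B, E}.
{A, B, C, D, E}: {A} determines {A, B, C, D} here but is not a superkey — split on A -> B, C, D, giving {A, B, C, D} and {A, E}.
{A, B, C, D}: {C} determines {C, D} here but is not a superkey — split on C -> D, giving {C, D} and {A, B, C}.
{C, D} has no BCNF violation.
{A, B, C} has no BCNF violation.
{A, E} has no BCNF violation.

{A, B, C}; {A, E}; {C, D}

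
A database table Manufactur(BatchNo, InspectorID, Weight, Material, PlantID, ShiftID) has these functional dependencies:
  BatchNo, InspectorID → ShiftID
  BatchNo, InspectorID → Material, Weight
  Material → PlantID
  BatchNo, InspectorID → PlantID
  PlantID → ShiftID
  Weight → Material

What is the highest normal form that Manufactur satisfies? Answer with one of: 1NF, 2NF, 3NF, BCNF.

2NF

Candidate key: {BatchNo, InspectorID}. Prime attributes: {BatchNo, InspectorID}.
Material → PlantID breaks BCNF: {Material}⁺ = {Material, PlantID, ShiftID}, so {Material} is not a superkey.
Because {PlantID} is non-prime and the left side of Material → PlantID is not a superkey, the relation is not in 3NF.
No proper subset of a key has a non-prime attribute in its closure, so there is no partial dependency; 2NF holds.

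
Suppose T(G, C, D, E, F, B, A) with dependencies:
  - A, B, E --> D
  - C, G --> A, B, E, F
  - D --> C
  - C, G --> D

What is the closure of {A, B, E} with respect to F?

{A, B, C, D, E}

Start with {A, B, E}.
A, B, E --> D applies; add {D} → now {A, B, D, E}.
D --> C applies; add {C} → now {A, B, C, D, E}.
No further FD applies.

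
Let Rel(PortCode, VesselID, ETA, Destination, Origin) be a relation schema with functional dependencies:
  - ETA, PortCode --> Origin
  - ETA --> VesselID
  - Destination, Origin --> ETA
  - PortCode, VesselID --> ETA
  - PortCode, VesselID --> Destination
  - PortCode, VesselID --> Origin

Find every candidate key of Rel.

{Destination, Origin, PortCode}, {ETA, PortCode}, {PortCode, VesselID}

No FD produces {PortCode}, so it must be in every candidate key.
{ETA, PortCode}⁺ = {Destination, ETA, Origin, PortCode, VesselID} — all of the relation — so {ETA, PortCode} is a candidate key.
{PortCode, VesselID}⁺ = {Destination, ETA, Origin, PortCode, VesselID} — all of the relation — so {PortCode, VesselID} is a candidate key.
{Destination, Origin, PortCode}⁺ = {Destination, ETA, Origin, PortCode, VesselID} — all of the relation — so {Destination, Origin, PortCode} is a candidate key.
Any other superkey properly contains one of these, so there are no further candidate keys.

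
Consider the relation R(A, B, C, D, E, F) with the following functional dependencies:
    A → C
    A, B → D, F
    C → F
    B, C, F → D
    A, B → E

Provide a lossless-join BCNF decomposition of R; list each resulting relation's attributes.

{A, B, D, E}; {A, C}; {C, F}

Candidate key of the original relation: {A, B}.
Within {A, B, C, D, E, F}: {A}⁺ ∩ {A, B, C, D, E, F} = {A, C, F}, not the whole set, so A → C, F violates BCNF; decompose into {A, C, F} and {A, B, D, E}.
Within {A, C, F}: {C}⁺ ∩ {A, C, F} = {C, F}, not the whole set, so C → F violates BCNF; decompose into {C, F} and {A, C}.
{C, F} is in BCNF.
{A, C} is in BCNF.
{A, B, D, E} is in BCNF.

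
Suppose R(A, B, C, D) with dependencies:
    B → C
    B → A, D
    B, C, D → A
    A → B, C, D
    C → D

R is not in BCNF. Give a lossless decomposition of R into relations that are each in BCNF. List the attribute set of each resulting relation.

Candidate keys of the original relation: {A}, {B}.
{A, B, C, D}: {C} determines {C, D} here but is not a superkey — split on C → D, giving {C, D} and {A, B, C}.
{C, D}: every determinant is a superkey — BCNF.
{A, B, C}: every determinant is a superkey — BCNF.

{A, B, C}; {C, D}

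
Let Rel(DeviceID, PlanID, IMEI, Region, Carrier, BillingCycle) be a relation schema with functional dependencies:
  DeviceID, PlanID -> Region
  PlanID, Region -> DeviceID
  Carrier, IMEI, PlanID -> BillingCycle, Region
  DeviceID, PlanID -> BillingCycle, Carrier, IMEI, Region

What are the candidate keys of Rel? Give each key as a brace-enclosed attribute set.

No FD produces {PlanID}, so it must be in every candidate key.
{DeviceID, PlanID} is a candidate key since {DeviceID, PlanID}⁺ = {BillingCycle, Carrier, DeviceID, IMEI, PlanID, Region} covers every attribute.
{PlanID, Region} is a candidate key since {PlanID, Region}⁺ = {BillingCycle, Carrier, DeviceID, IMEI, PlanID, Region} covers every attribute.
{Carrier, IMEI, PlanID} is a candidate key since {Carrier, IMEI, PlanID}⁺ = {BillingCycle, Carrier, DeviceID, IMEI, PlanID, Region} covers every attribute.
These are minimal and exhaustive — every other superkey contains one of them.

{Carrier, IMEI, PlanID}, {DeviceID, PlanID}, {PlanID, Region}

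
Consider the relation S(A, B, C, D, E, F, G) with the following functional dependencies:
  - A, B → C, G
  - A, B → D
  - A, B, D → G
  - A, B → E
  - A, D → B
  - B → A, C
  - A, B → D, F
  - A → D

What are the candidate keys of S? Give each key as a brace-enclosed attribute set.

{A}, {B}

{A} is a candidate key since {A}⁺ = {A, B, C, D, E, F, G} covers every attribute.
{B} is a candidate key since {B}⁺ = {A, B, C, D, E, F, G} covers every attribute.
These are minimal and exhaustive — every other superkey contains one of them.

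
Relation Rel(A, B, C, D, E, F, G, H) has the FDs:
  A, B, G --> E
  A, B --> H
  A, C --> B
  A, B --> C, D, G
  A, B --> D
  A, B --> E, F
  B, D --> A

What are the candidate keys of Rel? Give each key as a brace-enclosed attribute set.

{A, B} is a candidate key since {A, B}⁺ = {A, B, C, D, E, F, G, H} covers every attribute.
{A, C} is a candidate key since {A, C}⁺ = {A, B, C, D, E, F, G, H} covers every attribute.
{B, D} is a candidate key since {B, D}⁺ = {A, B, C, D, E, F, G, H} covers every attribute.
No proper subset of any of these is a key, and no other minimal superkey exists.

{A, B}, {A, C}, {B, D}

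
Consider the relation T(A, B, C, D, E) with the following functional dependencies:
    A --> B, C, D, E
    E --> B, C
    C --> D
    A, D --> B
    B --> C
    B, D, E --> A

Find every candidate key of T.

{A}⁺ = {A, B, C, D, E} — all of the relation — so {A} is a candidate key.
{E}⁺ = {A, B, C, D, E} — all of the relation — so {E} is a candidate key.
Any other superkey properly contains one of these, so there are no further candidate keys.

{A}, {E}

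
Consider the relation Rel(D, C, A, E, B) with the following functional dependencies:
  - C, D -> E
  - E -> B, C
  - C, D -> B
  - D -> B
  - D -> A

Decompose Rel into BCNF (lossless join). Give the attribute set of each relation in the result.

Candidate keys of the original relation: {C, D}, {D, E}.
{A, B, C, D, E}: {E} determines {B, C, E} here but is not a superkey — split on E -> B, C, giving {B, C, E} and {A, D, E}.
{B, C, E} is in BCNF.
{A, D, E}: {D} determines {A, D} here but is not a superkey — split on D -> A, giving {A, D} and {D, E}.
{A, D} is in BCNF.
{D, E} is in BCNF.

{A, D}; {B, C, E}; {D, E}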